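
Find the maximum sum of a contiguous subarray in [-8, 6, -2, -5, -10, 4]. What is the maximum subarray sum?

Using Kadane's algorithm on [-8, 6, -2, -5, -10, 4]:

Scanning through the array:
Position 1 (value 6): max_ending_here = 6, max_so_far = 6
Position 2 (value -2): max_ending_here = 4, max_so_far = 6
Position 3 (value -5): max_ending_here = -1, max_so_far = 6
Position 4 (value -10): max_ending_here = -10, max_so_far = 6
Position 5 (value 4): max_ending_here = 4, max_so_far = 6

Maximum subarray: [6]
Maximum sum: 6

The maximum subarray is [6] with sum 6. This subarray runs from index 1 to index 1.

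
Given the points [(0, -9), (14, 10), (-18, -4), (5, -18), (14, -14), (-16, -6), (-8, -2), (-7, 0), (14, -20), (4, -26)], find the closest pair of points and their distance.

Computing all pairwise distances among 10 points:

d((0, -9), (14, 10)) = 23.6008
d((0, -9), (-18, -4)) = 18.6815
d((0, -9), (5, -18)) = 10.2956
d((0, -9), (14, -14)) = 14.8661
d((0, -9), (-16, -6)) = 16.2788
d((0, -9), (-8, -2)) = 10.6301
d((0, -9), (-7, 0)) = 11.4018
d((0, -9), (14, -20)) = 17.8045
d((0, -9), (4, -26)) = 17.4642
d((14, 10), (-18, -4)) = 34.9285
d((14, 10), (5, -18)) = 29.4109
d((14, 10), (14, -14)) = 24.0
d((14, 10), (-16, -6)) = 34.0
d((14, 10), (-8, -2)) = 25.0599
d((14, 10), (-7, 0)) = 23.2594
d((14, 10), (14, -20)) = 30.0
d((14, 10), (4, -26)) = 37.3631
d((-18, -4), (5, -18)) = 26.9258
d((-18, -4), (14, -14)) = 33.5261
d((-18, -4), (-16, -6)) = 2.8284
d((-18, -4), (-8, -2)) = 10.198
d((-18, -4), (-7, 0)) = 11.7047
d((-18, -4), (14, -20)) = 35.7771
d((-18, -4), (4, -26)) = 31.1127
d((5, -18), (14, -14)) = 9.8489
d((5, -18), (-16, -6)) = 24.1868
d((5, -18), (-8, -2)) = 20.6155
d((5, -18), (-7, 0)) = 21.6333
d((5, -18), (14, -20)) = 9.2195
d((5, -18), (4, -26)) = 8.0623
d((14, -14), (-16, -6)) = 31.0483
d((14, -14), (-8, -2)) = 25.0599
d((14, -14), (-7, 0)) = 25.2389
d((14, -14), (14, -20)) = 6.0
d((14, -14), (4, -26)) = 15.6205
d((-16, -6), (-8, -2)) = 8.9443
d((-16, -6), (-7, 0)) = 10.8167
d((-16, -6), (14, -20)) = 33.1059
d((-16, -6), (4, -26)) = 28.2843
d((-8, -2), (-7, 0)) = 2.2361 <-- minimum
d((-8, -2), (14, -20)) = 28.4253
d((-8, -2), (4, -26)) = 26.8328
d((-7, 0), (14, -20)) = 29.0
d((-7, 0), (4, -26)) = 28.2312
d((14, -20), (4, -26)) = 11.6619

Closest pair: (-8, -2) and (-7, 0) with distance 2.2361

The closest pair is (-8, -2) and (-7, 0) with Euclidean distance 2.2361. For 10 points, brute-force pairwise comparison is shown above. For large n, the divide-and-conquer algorithm (sort by x, recurse on halves, check the dividing strip) achieves O(n log n).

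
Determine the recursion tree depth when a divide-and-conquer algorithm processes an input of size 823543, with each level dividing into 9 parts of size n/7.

For divide and conquer with division factor 7:

Problem sizes at each level:
Level 0: 823543
Level 1: 117649
Level 2: 16807
Level 3: 2401
Level 4: 343
Level 5: 49
Level 6: 7
Level 7: 1

The root is level 0 and the size-1 base case is level 7 (the tree spans levels 0 through 7, i.e. 8 levels counting the root), so the depth is the number of divisions: log_7(823543) = 7

The recursion tree depth is log_7(823543) = 7. At each level, the problem size is divided by 7, so it takes 7 divisions to reduce to a base case of size 1. The algorithm makes 9 recursive calls at each level.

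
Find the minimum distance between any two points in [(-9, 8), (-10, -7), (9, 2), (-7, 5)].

Computing all pairwise distances among 4 points:

d((-9, 8), (-10, -7)) = 15.0333
d((-9, 8), (9, 2)) = 18.9737
d((-9, 8), (-7, 5)) = 3.6056 <-- minimum
d((-10, -7), (9, 2)) = 21.0238
d((-10, -7), (-7, 5)) = 12.3693
d((9, 2), (-7, 5)) = 16.2788

Closest pair: (-9, 8) and (-7, 5) with distance 3.6056

The closest pair is (-9, 8) and (-7, 5) with Euclidean distance 3.6056. For 4 points, brute-force pairwise comparison is shown above. For large n, the divide-and-conquer algorithm (sort by x, recurse on halves, check the dividing strip) achieves O(n log n).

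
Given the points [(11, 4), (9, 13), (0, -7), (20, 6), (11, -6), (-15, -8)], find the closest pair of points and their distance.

Computing all pairwise distances among 6 points:

d((11, 4), (9, 13)) = 9.2195 <-- minimum
d((11, 4), (0, -7)) = 15.5563
d((11, 4), (20, 6)) = 9.2195 <-- minimum
d((11, 4), (11, -6)) = 10.0
d((11, 4), (-15, -8)) = 28.6356
d((9, 13), (0, -7)) = 21.9317
d((9, 13), (20, 6)) = 13.0384
d((9, 13), (11, -6)) = 19.105
d((9, 13), (-15, -8)) = 31.8904
d((0, -7), (20, 6)) = 23.8537
d((0, -7), (11, -6)) = 11.0454
d((0, -7), (-15, -8)) = 15.0333
d((20, 6), (11, -6)) = 15.0
d((20, 6), (-15, -8)) = 37.6962
d((11, -6), (-15, -8)) = 26.0768

Minimum distance: 9.2195 (tie among 2 pairs: (11, 4) and (9, 13); (11, 4) and (20, 6))

The minimum Euclidean distance is 9.2195. There is a tie: 2 pairs achieve this minimum — (11, 4) and (9, 13); (11, 4) and (20, 6). Any of these is a valid closest pair. For 6 points, brute-force pairwise comparison is shown above. For large n, the divide-and-conquer algorithm (sort by x, recurse on halves, check the dividing strip) achieves O(n log n).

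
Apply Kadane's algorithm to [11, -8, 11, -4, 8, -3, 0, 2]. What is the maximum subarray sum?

Using Kadane's algorithm on [11, -8, 11, -4, 8, -3, 0, 2]:

Scanning through the array:
Position 1 (value -8): max_ending_here = 3, max_so_far = 11
Position 2 (value 11): max_ending_here = 14, max_so_far = 14
Position 3 (value -4): max_ending_here = 10, max_so_far = 14
Position 4 (value 8): max_ending_here = 18, max_so_far = 18
Position 5 (value -3): max_ending_here = 15, max_so_far = 18
Position 6 (value 0): max_ending_here = 15, max_so_far = 18
Position 7 (value 2): max_ending_here = 17, max_so_far = 18

Maximum subarray: [11, -8, 11, -4, 8]
Maximum sum: 18

The maximum subarray is [11, -8, 11, -4, 8] with sum 18. This subarray runs from index 0 to index 4.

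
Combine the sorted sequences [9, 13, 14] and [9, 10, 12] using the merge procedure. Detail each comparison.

Merging process:

Compare 9 vs 9: take 9 from left. Merged: [9]
Compare 13 vs 9: take 9 from right. Merged: [9, 9]
Compare 13 vs 10: take 10 from right. Merged: [9, 9, 10]
Compare 13 vs 12: take 12 from right. Merged: [9, 9, 10, 12]
Append remaining from left: [13, 14]. Merged: [9, 9, 10, 12, 13, 14]

Final merged array: [9, 9, 10, 12, 13, 14]
Total comparisons: 4

The merged array is [9, 9, 10, 12, 13, 14], requiring 4 comparisons. The merge step runs in O(n) time where n is the total number of elements.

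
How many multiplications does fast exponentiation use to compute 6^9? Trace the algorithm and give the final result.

Computing 6^9 by squaring (build up from 6^1; each line after the first costs one multiplication):

6^1 = 6
6^2 = (6^1)^2 = 6^2 = 36
6^4 = (6^2)^2 = 36^2 = 1296
6^8 = (6^4)^2 = 1296^2 = 1679616
6^9 = 6 * 6^8 = 6 * 1679616 = 10077696

Result: 10077696
Multiplications needed: 4 (4 lines after 6^1)

6^9 = 10077696. Using exponentiation by squaring, this requires 4 multiplications. The key idea: if the exponent is even, square the half-power; if odd, multiply by the base once.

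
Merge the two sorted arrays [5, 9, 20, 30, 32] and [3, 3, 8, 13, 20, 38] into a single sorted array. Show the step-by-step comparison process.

Merging process:

Compare 5 vs 3: take 3 from right. Merged: [3]
Compare 5 vs 3: take 3 from right. Merged: [3, 3]
Compare 5 vs 8: take 5 from left. Merged: [3, 3, 5]
Compare 9 vs 8: take 8 from right. Merged: [3, 3, 5, 8]
Compare 9 vs 13: take 9 from left. Merged: [3, 3, 5, 8, 9]
Compare 20 vs 13: take 13 from right. Merged: [3, 3, 5, 8, 9, 13]
Compare 20 vs 20: take 20 from left. Merged: [3, 3, 5, 8, 9, 13, 20]
Compare 30 vs 20: take 20 from right. Merged: [3, 3, 5, 8, 9, 13, 20, 20]
Compare 30 vs 38: take 30 from left. Merged: [3, 3, 5, 8, 9, 13, 20, 20, 30]
Compare 32 vs 38: take 32 from left. Merged: [3, 3, 5, 8, 9, 13, 20, 20, 30, 32]
Append remaining from right: [38]. Merged: [3, 3, 5, 8, 9, 13, 20, 20, 30, 32, 38]

Final merged array: [3, 3, 5, 8, 9, 13, 20, 20, 30, 32, 38]
Total comparisons: 10

The merged array is [3, 3, 5, 8, 9, 13, 20, 20, 30, 32, 38], requiring 10 comparisons. The merge step runs in O(n) time where n is the total number of elements.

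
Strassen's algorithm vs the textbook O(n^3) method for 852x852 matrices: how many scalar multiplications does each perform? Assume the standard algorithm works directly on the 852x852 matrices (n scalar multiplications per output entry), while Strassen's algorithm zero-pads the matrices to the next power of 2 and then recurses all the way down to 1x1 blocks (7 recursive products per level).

Matrix multiplication for 852x852 matrices:

Strassen's algorithm requires power-of-2 dimensions. Pad 852x852 to 1024x1024 (next power of 2).

Standard algorithm: 852^3 = 618470208 multiplications
Strassen's algorithm: 7^(log2(1024)) = 7^10 = 282475249 multiplications
Savings: 618470208 - 282475249 = 335994959 multiplications

Standard: 618470208 multiplications (852^3). Strassen: 282475249 multiplications (7^10, after padding to 1024x1024). Strassen reduces 8 recursive multiplications to 7 at each level.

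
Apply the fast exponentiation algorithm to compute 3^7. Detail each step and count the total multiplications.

Computing 3^7 by squaring (build up from 3^1; each line after the first costs one multiplication):

3^1 = 3
3^2 = (3^1)^2 = 3^2 = 9
3^3 = 3 * 3^2 = 3 * 9 = 27
3^6 = (3^3)^2 = 27^2 = 729
3^7 = 3 * 3^6 = 3 * 729 = 2187

Result: 2187
Multiplications needed: 4 (4 lines after 3^1)

3^7 = 2187. Using exponentiation by squaring, this requires 4 multiplications. The key idea: if the exponent is even, square the half-power; if odd, multiply by the base once.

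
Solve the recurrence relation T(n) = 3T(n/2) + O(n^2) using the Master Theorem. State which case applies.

Master Theorem for T(n) = 3T(n/2) + O(n^2):

a = 3, b = 2, c = 2
log_b(a) = log_2(3) = 1.5850

Case 3: c = 2 > log_2(3) = 1.5850
T(n) = O(n^2) = O(n^2)

For T(n) = 3T(n/2) + O(n^2): log_2(3) = 1.5850. This is Case 3 of the Master Theorem (c > log_b(a), work dominated by root), giving O(n^2).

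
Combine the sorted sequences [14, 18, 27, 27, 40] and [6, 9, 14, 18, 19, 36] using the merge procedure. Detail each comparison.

Merging process:

Compare 14 vs 6: take 6 from right. Merged: [6]
Compare 14 vs 9: take 9 from right. Merged: [6, 9]
Compare 14 vs 14: take 14 from left. Merged: [6, 9, 14]
Compare 18 vs 14: take 14 from right. Merged: [6, 9, 14, 14]
Compare 18 vs 18: take 18 from left. Merged: [6, 9, 14, 14, 18]
Compare 27 vs 18: take 18 from right. Merged: [6, 9, 14, 14, 18, 18]
Compare 27 vs 19: take 19 from right. Merged: [6, 9, 14, 14, 18, 18, 19]
Compare 27 vs 36: take 27 from left. Merged: [6, 9, 14, 14, 18, 18, 19, 27]
Compare 27 vs 36: take 27 from left. Merged: [6, 9, 14, 14, 18, 18, 19, 27, 27]
Compare 40 vs 36: take 36 from right. Merged: [6, 9, 14, 14, 18, 18, 19, 27, 27, 36]
Append remaining from left: [40]. Merged: [6, 9, 14, 14, 18, 18, 19, 27, 27, 36, 40]

Final merged array: [6, 9, 14, 14, 18, 18, 19, 27, 27, 36, 40]
Total comparisons: 10

The merged array is [6, 9, 14, 14, 18, 18, 19, 27, 27, 36, 40], requiring 10 comparisons. The merge step runs in O(n) time where n is the total number of elements.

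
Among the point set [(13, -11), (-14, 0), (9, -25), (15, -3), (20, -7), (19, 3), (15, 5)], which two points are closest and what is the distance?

Computing all pairwise distances among 7 points:

d((13, -11), (-14, 0)) = 29.1548
d((13, -11), (9, -25)) = 14.5602
d((13, -11), (15, -3)) = 8.2462
d((13, -11), (20, -7)) = 8.0623
d((13, -11), (19, 3)) = 15.2315
d((13, -11), (15, 5)) = 16.1245
d((-14, 0), (9, -25)) = 33.9706
d((-14, 0), (15, -3)) = 29.1548
d((-14, 0), (20, -7)) = 34.7131
d((-14, 0), (19, 3)) = 33.1361
d((-14, 0), (15, 5)) = 29.4279
d((9, -25), (15, -3)) = 22.8035
d((9, -25), (20, -7)) = 21.095
d((9, -25), (19, 3)) = 29.7321
d((9, -25), (15, 5)) = 30.5941
d((15, -3), (20, -7)) = 6.4031
d((15, -3), (19, 3)) = 7.2111
d((15, -3), (15, 5)) = 8.0
d((20, -7), (19, 3)) = 10.0499
d((20, -7), (15, 5)) = 13.0
d((19, 3), (15, 5)) = 4.4721 <-- minimum

Closest pair: (19, 3) and (15, 5) with distance 4.4721

The closest pair is (19, 3) and (15, 5) with Euclidean distance 4.4721. For 7 points, brute-force pairwise comparison is shown above. For large n, the divide-and-conquer algorithm (sort by x, recurse on halves, check the dividing strip) achieves O(n log n).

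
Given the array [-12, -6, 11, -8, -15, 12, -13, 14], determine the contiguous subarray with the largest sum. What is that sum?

Using Kadane's algorithm on [-12, -6, 11, -8, -15, 12, -13, 14]:

Scanning through the array:
Position 1 (value -6): max_ending_here = -6, max_so_far = -6
Position 2 (value 11): max_ending_here = 11, max_so_far = 11
Position 3 (value -8): max_ending_here = 3, max_so_far = 11
Position 4 (value -15): max_ending_here = -12, max_so_far = 11
Position 5 (value 12): max_ending_here = 12, max_so_far = 12
Position 6 (value -13): max_ending_here = -1, max_so_far = 12
Position 7 (value 14): max_ending_here = 14, max_so_far = 14

Maximum subarray: [14]
Maximum sum: 14

The maximum subarray is [14] with sum 14. This subarray runs from index 7 to index 7.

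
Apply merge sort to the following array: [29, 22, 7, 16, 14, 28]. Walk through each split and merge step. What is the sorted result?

Merge sort trace:

Split: [29, 22, 7, 16, 14, 28] -> [29, 22, 7] and [16, 14, 28]
  Split: [29, 22, 7] -> [29] and [22, 7]
    Split: [22, 7] -> [22] and [7]
    Merge: [22] + [7] -> [7, 22]
  Merge: [29] + [7, 22] -> [7, 22, 29]
  Split: [16, 14, 28] -> [16] and [14, 28]
    Split: [14, 28] -> [14] and [28]
    Merge: [14] + [28] -> [14, 28]
  Merge: [16] + [14, 28] -> [14, 16, 28]
Merge: [7, 22, 29] + [14, 16, 28] -> [7, 14, 16, 22, 28, 29]

Final sorted array: [7, 14, 16, 22, 28, 29]

The merge sort proceeds by recursively splitting the array and merging sorted halves.
After all merges, the sorted array is [7, 14, 16, 22, 28, 29].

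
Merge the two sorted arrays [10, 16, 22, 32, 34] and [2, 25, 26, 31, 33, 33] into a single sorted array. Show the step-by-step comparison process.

Merging process:

Compare 10 vs 2: take 2 from right. Merged: [2]
Compare 10 vs 25: take 10 from left. Merged: [2, 10]
Compare 16 vs 25: take 16 from left. Merged: [2, 10, 16]
Compare 22 vs 25: take 22 from left. Merged: [2, 10, 16, 22]
Compare 32 vs 25: take 25 from right. Merged: [2, 10, 16, 22, 25]
Compare 32 vs 26: take 26 from right. Merged: [2, 10, 16, 22, 25, 26]
Compare 32 vs 31: take 31 from right. Merged: [2, 10, 16, 22, 25, 26, 31]
Compare 32 vs 33: take 32 from left. Merged: [2, 10, 16, 22, 25, 26, 31, 32]
Compare 34 vs 33: take 33 from right. Merged: [2, 10, 16, 22, 25, 26, 31, 32, 33]
Compare 34 vs 33: take 33 from right. Merged: [2, 10, 16, 22, 25, 26, 31, 32, 33, 33]
Append remaining from left: [34]. Merged: [2, 10, 16, 22, 25, 26, 31, 32, 33, 33, 34]

Final merged array: [2, 10, 16, 22, 25, 26, 31, 32, 33, 33, 34]
Total comparisons: 10

The merged array is [2, 10, 16, 22, 25, 26, 31, 32, 33, 33, 34], requiring 10 comparisons. The merge step runs in O(n) time where n is the total number of elements.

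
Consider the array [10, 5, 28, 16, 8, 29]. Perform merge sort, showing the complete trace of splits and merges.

Merge sort trace:

Split: [10, 5, 28, 16, 8, 29] -> [10, 5, 28] and [16, 8, 29]
  Split: [10, 5, 28] -> [10] and [5, 28]
    Split: [5, 28] -> [5] and [28]
    Merge: [5] + [28] -> [5, 28]
  Merge: [10] + [5, 28] -> [5, 10, 28]
  Split: [16, 8, 29] -> [16] and [8, 29]
    Split: [8, 29] -> [8] and [29]
    Merge: [8] + [29] -> [8, 29]
  Merge: [16] + [8, 29] -> [8, 16, 29]
Merge: [5, 10, 28] + [8, 16, 29] -> [5, 8, 10, 16, 28, 29]

Final sorted array: [5, 8, 10, 16, 28, 29]

The merge sort proceeds by recursively splitting the array and merging sorted halves.
After all merges, the sorted array is [5, 8, 10, 16, 28, 29].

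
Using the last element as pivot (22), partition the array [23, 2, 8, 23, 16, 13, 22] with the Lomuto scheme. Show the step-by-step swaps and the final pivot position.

Lomuto partition with pivot = 22:

Initial array: [23, 2, 8, 23, 16, 13, 22]

arr[0]=23 > 22: no swap
arr[1]=2 <= 22: swap with position 0, array becomes [2, 23, 8, 23, 16, 13, 22]
arr[2]=8 <= 22: swap with position 1, array becomes [2, 8, 23, 23, 16, 13, 22]
arr[3]=23 > 22: no swap
arr[4]=16 <= 22: swap with position 2, array becomes [2, 8, 16, 23, 23, 13, 22]
arr[5]=13 <= 22: swap with position 3, array becomes [2, 8, 16, 13, 23, 23, 22]

Place pivot at position 4: [2, 8, 16, 13, 22, 23, 23]
Pivot position: 4

After partitioning with pivot 22, the array becomes [2, 8, 16, 13, 22, 23, 23]. The pivot is placed at index 4. All elements to the left of the pivot are <= 22, and all elements to the right are > 22.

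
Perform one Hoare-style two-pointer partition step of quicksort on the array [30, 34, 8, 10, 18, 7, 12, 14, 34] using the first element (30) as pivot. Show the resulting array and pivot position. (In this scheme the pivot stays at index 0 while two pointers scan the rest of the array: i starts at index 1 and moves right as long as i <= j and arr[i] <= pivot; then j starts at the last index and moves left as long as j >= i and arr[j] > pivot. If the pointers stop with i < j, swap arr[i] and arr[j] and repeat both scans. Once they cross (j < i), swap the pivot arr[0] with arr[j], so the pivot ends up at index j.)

Hoare-style two-pointer partition with pivot = 30:

Initial array: [30, 34, 8, 10, 18, 7, 12, 14, 34]

Pointers start at i = 1, j = 8.
i stops at index 1 (arr[1]=34 > 30), j stops at index 7 (arr[7]=14 <= 30): swap arr[1] and arr[7], array becomes [30, 14, 8, 10, 18, 7, 12, 34, 34]
i ends at 7, j ends at 6: the pointers have crossed (j < i), so scanning stops.

Swap pivot arr[0] with arr[6] to place pivot at position 6: [12, 14, 8, 10, 18, 7, 30, 34, 34]
Pivot position: 6

After partitioning with pivot 30, the array becomes [12, 14, 8, 10, 18, 7, 30, 34, 34]. The pivot is placed at index 6. All elements to the left of the pivot are <= 30, and all elements to the right are > 30.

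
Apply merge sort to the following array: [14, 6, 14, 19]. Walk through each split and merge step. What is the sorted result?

Merge sort trace:

Split: [14, 6, 14, 19] -> [14, 6] and [14, 19]
  Split: [14, 6] -> [14] and [6]
  Merge: [14] + [6] -> [6, 14]
  Split: [14, 19] -> [14] and [19]
  Merge: [14] + [19] -> [14, 19]
Merge: [6, 14] + [14, 19] -> [6, 14, 14, 19]

Final sorted array: [6, 14, 14, 19]

The merge sort proceeds by recursively splitting the array and merging sorted halves.
After all merges, the sorted array is [6, 14, 14, 19].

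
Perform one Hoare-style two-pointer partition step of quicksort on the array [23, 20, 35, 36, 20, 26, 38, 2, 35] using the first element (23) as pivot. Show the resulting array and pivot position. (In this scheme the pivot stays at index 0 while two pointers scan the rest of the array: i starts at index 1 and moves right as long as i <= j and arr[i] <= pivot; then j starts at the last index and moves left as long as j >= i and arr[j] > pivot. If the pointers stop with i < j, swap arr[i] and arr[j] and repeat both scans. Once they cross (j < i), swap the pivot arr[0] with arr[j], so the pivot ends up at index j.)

Hoare-style two-pointer partition with pivot = 23:

Initial array: [23, 20, 35, 36, 20, 26, 38, 2, 35]

Pointers start at i = 1, j = 8.
i stops at index 2 (arr[2]=35 > 23), j stops at index 7 (arr[7]=2 <= 23): swap arr[2] and arr[7], array becomes [23, 20, 2, 36, 20, 26, 38, 35, 35]
i stops at index 3 (arr[3]=36 > 23), j stops at index 4 (arr[4]=20 <= 23): swap arr[3] and arr[4], array becomes [23, 20, 2, 20, 36, 26, 38, 35, 35]
i ends at 4, j ends at 3: the pointers have crossed (j < i), so scanning stops.

Swap pivot arr[0] with arr[3] to place pivot at position 3: [20, 20, 2, 23, 36, 26, 38, 35, 35]
Pivot position: 3

After partitioning with pivot 23, the array becomes [20, 20, 2, 23, 36, 26, 38, 35, 35]. The pivot is placed at index 3. All elements to the left of the pivot are <= 23, and all elements to the right are > 23.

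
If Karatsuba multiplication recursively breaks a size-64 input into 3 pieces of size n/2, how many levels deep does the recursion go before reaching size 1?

For divide and conquer with division factor 2:

Problem sizes at each level:
Level 0: 64
Level 1: 32
Level 2: 16
Level 3: 8
Level 4: 4
Level 5: 2
Level 6: 1

The root is level 0 and the size-1 base case is level 6 (the tree spans levels 0 through 6, i.e. 7 levels counting the root), so the depth is the number of divisions: log_2(64) = 6

The recursion tree depth is log_2(64) = 6. At each level, the problem size is divided by 2, so it takes 6 divisions to reduce to a base case of size 1. The algorithm makes 3 recursive calls at each level.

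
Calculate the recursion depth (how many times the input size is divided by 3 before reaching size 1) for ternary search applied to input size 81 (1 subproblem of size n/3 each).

For divide and conquer with division factor 3:

Problem sizes at each level:
Level 0: 81
Level 1: 27
Level 2: 9
Level 3: 3
Level 4: 1

The root is level 0 and the size-1 base case is level 4 (the tree spans levels 0 through 4, i.e. 5 levels counting the root), so the depth is the number of divisions: log_3(81) = 4

The recursion tree depth is log_3(81) = 4. At each level, the problem size is divided by 3, so it takes 4 divisions to reduce to a base case of size 1. The algorithm makes 1 recursive call at each level.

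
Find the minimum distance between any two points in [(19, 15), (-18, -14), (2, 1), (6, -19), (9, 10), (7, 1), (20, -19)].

Computing all pairwise distances among 7 points:

d((19, 15), (-18, -14)) = 47.0106
d((19, 15), (2, 1)) = 22.0227
d((19, 15), (6, -19)) = 36.4005
d((19, 15), (9, 10)) = 11.1803
d((19, 15), (7, 1)) = 18.4391
d((19, 15), (20, -19)) = 34.0147
d((-18, -14), (2, 1)) = 25.0
d((-18, -14), (6, -19)) = 24.5153
d((-18, -14), (9, 10)) = 36.1248
d((-18, -14), (7, 1)) = 29.1548
d((-18, -14), (20, -19)) = 38.3275
d((2, 1), (6, -19)) = 20.3961
d((2, 1), (9, 10)) = 11.4018
d((2, 1), (7, 1)) = 5.0 <-- minimum
d((2, 1), (20, -19)) = 26.9072
d((6, -19), (9, 10)) = 29.1548
d((6, -19), (7, 1)) = 20.025
d((6, -19), (20, -19)) = 14.0
d((9, 10), (7, 1)) = 9.2195
d((9, 10), (20, -19)) = 31.0161
d((7, 1), (20, -19)) = 23.8537

Closest pair: (2, 1) and (7, 1) with distance 5.0

The closest pair is (2, 1) and (7, 1) with Euclidean distance 5.0. For 7 points, brute-force pairwise comparison is shown above. For large n, the divide-and-conquer algorithm (sort by x, recurse on halves, check the dividing strip) achieves O(n log n).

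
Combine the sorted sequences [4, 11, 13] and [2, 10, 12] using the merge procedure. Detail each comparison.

Merging process:

Compare 4 vs 2: take 2 from right. Merged: [2]
Compare 4 vs 10: take 4 from left. Merged: [2, 4]
Compare 11 vs 10: take 10 from right. Merged: [2, 4, 10]
Compare 11 vs 12: take 11 from left. Merged: [2, 4, 10, 11]
Compare 13 vs 12: take 12 from right. Merged: [2, 4, 10, 11, 12]
Append remaining from left: [13]. Merged: [2, 4, 10, 11, 12, 13]

Final merged array: [2, 4, 10, 11, 12, 13]
Total comparisons: 5

The merged array is [2, 4, 10, 11, 12, 13], requiring 5 comparisons. The merge step runs in O(n) time where n is the total number of elements.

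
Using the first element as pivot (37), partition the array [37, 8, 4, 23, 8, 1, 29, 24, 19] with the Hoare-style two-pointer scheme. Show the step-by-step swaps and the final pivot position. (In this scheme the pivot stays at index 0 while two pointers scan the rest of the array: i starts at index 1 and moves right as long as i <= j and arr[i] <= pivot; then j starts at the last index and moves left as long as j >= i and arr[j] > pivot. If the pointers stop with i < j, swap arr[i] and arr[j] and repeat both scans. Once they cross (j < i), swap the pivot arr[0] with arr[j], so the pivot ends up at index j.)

Hoare-style two-pointer partition with pivot = 37:

Initial array: [37, 8, 4, 23, 8, 1, 29, 24, 19]

Pointers start at i = 1, j = 8.
i ends at 9, j ends at 8: the pointers have crossed (j < i), so scanning stops.

Swap pivot arr[0] with arr[8] to place pivot at position 8: [19, 8, 4, 23, 8, 1, 29, 24, 37]
Pivot position: 8

After partitioning with pivot 37, the array becomes [19, 8, 4, 23, 8, 1, 29, 24, 37]. The pivot is placed at index 8. All elements to the left of the pivot are <= 37, and all elements to the right are > 37.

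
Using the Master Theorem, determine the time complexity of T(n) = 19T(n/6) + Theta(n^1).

Master Theorem for T(n) = 19T(n/6) + O(n^1):

a = 19, b = 6, c = 1
log_b(a) = log_6(19) = 1.6433

Case 1: c = 1 < log_6(19) = 1.6433
T(n) = O(n^(log_6 19))

For T(n) = 19T(n/6) + O(n^1): log_6(19) = 1.6433. This is Case 1 of the Master Theorem (c < log_b(a), work dominated by leaves), giving O(n^(log_6 19)).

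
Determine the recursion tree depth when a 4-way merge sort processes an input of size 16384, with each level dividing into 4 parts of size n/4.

For divide and conquer with division factor 4:

Problem sizes at each level:
Level 0: 16384
Level 1: 4096
Level 2: 1024
Level 3: 256
Level 4: 64
Level 5: 16
Level 6: 4
Level 7: 1

The root is level 0 and the size-1 base case is level 7 (the tree spans levels 0 through 7, i.e. 8 levels counting the root), so the depth is the number of divisions: log_4(16384) = 7

The recursion tree depth is log_4(16384) = 7. At each level, the problem size is divided by 4, so it takes 7 divisions to reduce to a base case of size 1. The algorithm makes 4 recursive calls at each level.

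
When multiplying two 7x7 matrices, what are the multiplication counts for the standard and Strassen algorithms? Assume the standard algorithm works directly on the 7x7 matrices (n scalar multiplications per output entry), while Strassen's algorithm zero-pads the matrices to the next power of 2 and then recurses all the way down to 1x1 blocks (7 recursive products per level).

Matrix multiplication for 7x7 matrices:

Strassen's algorithm requires power-of-2 dimensions. Pad 7x7 to 8x8 (next power of 2).

Standard algorithm: 7^3 = 343 multiplications
Strassen's algorithm: 7^(log2(8)) = 7^3 = 343 multiplications
Savings: 343 - 343 = 0 multiplications

Standard: 343 multiplications (7^3). Strassen: 343 multiplications (7^3, after padding to 8x8). Strassen reduces 8 recursive multiplications to 7 at each level.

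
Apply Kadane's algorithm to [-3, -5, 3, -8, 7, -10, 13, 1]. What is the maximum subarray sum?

Using Kadane's algorithm on [-3, -5, 3, -8, 7, -10, 13, 1]:

Scanning through the array:
Position 1 (value -5): max_ending_here = -5, max_so_far = -3
Position 2 (value 3): max_ending_here = 3, max_so_far = 3
Position 3 (value -8): max_ending_here = -5, max_so_far = 3
Position 4 (value 7): max_ending_here = 7, max_so_far = 7
Position 5 (value -10): max_ending_here = -3, max_so_far = 7
Position 6 (value 13): max_ending_here = 13, max_so_far = 13
Position 7 (value 1): max_ending_here = 14, max_so_far = 14

Maximum subarray: [13, 1]
Maximum sum: 14

The maximum subarray is [13, 1] with sum 14. This subarray runs from index 6 to index 7.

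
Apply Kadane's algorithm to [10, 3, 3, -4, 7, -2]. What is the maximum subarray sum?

Using Kadane's algorithm on [10, 3, 3, -4, 7, -2]:

Scanning through the array:
Position 1 (value 3): max_ending_here = 13, max_so_far = 13
Position 2 (value 3): max_ending_here = 16, max_so_far = 16
Position 3 (value -4): max_ending_here = 12, max_so_far = 16
Position 4 (value 7): max_ending_here = 19, max_so_far = 19
Position 5 (value -2): max_ending_here = 17, max_so_far = 19

Maximum subarray: [10, 3, 3, -4, 7]
Maximum sum: 19

The maximum subarray is [10, 3, 3, -4, 7] with sum 19. This subarray runs from index 0 to index 4.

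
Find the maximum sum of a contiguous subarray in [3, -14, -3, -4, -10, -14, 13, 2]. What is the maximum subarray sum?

Using Kadane's algorithm on [3, -14, -3, -4, -10, -14, 13, 2]:

Scanning through the array:
Position 1 (value -14): max_ending_here = -11, max_so_far = 3
Position 2 (value -3): max_ending_here = -3, max_so_far = 3
Position 3 (value -4): max_ending_here = -4, max_so_far = 3
Position 4 (value -10): max_ending_here = -10, max_so_far = 3
Position 5 (value -14): max_ending_here = -14, max_so_far = 3
Position 6 (value 13): max_ending_here = 13, max_so_far = 13
Position 7 (value 2): max_ending_here = 15, max_so_far = 15

Maximum subarray: [13, 2]
Maximum sum: 15

The maximum subarray is [13, 2] with sum 15. This subarray runs from index 6 to index 7.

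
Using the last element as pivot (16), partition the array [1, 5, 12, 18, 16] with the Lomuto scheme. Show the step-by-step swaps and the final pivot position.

Lomuto partition with pivot = 16:

Initial array: [1, 5, 12, 18, 16]

arr[0]=1 <= 16: swap with position 0, array becomes [1, 5, 12, 18, 16]
arr[1]=5 <= 16: swap with position 1, array becomes [1, 5, 12, 18, 16]
arr[2]=12 <= 16: swap with position 2, array becomes [1, 5, 12, 18, 16]
arr[3]=18 > 16: no swap

Place pivot at position 3: [1, 5, 12, 16, 18]
Pivot position: 3

After partitioning with pivot 16, the array becomes [1, 5, 12, 16, 18]. The pivot is placed at index 3. All elements to the left of the pivot are <= 16, and all elements to the right are > 16.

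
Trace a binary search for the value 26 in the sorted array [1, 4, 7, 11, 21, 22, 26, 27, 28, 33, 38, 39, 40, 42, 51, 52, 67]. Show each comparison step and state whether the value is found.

Binary search for 26 in [1, 4, 7, 11, 21, 22, 26, 27, 28, 33, 38, 39, 40, 42, 51, 52, 67]:

lo=0, hi=16, mid=8, arr[mid]=28 -> 28 > 26, search left half
lo=0, hi=7, mid=3, arr[mid]=11 -> 11 < 26, search right half
lo=4, hi=7, mid=5, arr[mid]=22 -> 22 < 26, search right half
lo=6, hi=7, mid=6, arr[mid]=26 -> Found target at index 6!

Binary search finds 26 at index 6 after 4 comparisons. The search repeatedly halves the search space by comparing with the middle element.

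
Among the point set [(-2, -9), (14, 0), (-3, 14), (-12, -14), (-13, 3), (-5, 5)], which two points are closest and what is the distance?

Computing all pairwise distances among 6 points:

d((-2, -9), (14, 0)) = 18.3576
d((-2, -9), (-3, 14)) = 23.0217
d((-2, -9), (-12, -14)) = 11.1803
d((-2, -9), (-13, 3)) = 16.2788
d((-2, -9), (-5, 5)) = 14.3178
d((14, 0), (-3, 14)) = 22.0227
d((14, 0), (-12, -14)) = 29.5296
d((14, 0), (-13, 3)) = 27.1662
d((14, 0), (-5, 5)) = 19.6469
d((-3, 14), (-12, -14)) = 29.4109
d((-3, 14), (-13, 3)) = 14.8661
d((-3, 14), (-5, 5)) = 9.2195
d((-12, -14), (-13, 3)) = 17.0294
d((-12, -14), (-5, 5)) = 20.2485
d((-13, 3), (-5, 5)) = 8.2462 <-- minimum

Closest pair: (-13, 3) and (-5, 5) with distance 8.2462

The closest pair is (-13, 3) and (-5, 5) with Euclidean distance 8.2462. For 6 points, brute-force pairwise comparison is shown above. For large n, the divide-and-conquer algorithm (sort by x, recurse on halves, check the dividing strip) achieves O(n log n).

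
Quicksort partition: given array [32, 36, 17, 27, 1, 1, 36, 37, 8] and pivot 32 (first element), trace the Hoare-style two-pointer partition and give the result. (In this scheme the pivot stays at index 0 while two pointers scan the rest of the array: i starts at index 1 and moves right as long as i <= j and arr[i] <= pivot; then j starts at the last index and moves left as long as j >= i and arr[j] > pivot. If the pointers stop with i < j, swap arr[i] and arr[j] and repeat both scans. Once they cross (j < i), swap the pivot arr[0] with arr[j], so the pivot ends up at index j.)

Hoare-style two-pointer partition with pivot = 32:

Initial array: [32, 36, 17, 27, 1, 1, 36, 37, 8]

Pointers start at i = 1, j = 8.
i stops at index 1 (arr[1]=36 > 32), j stops at index 8 (arr[8]=8 <= 32): swap arr[1] and arr[8], array becomes [32, 8, 17, 27, 1, 1, 36, 37, 36]
i ends at 6, j ends at 5: the pointers have crossed (j < i), so scanning stops.

Swap pivot arr[0] with arr[5] to place pivot at position 5: [1, 8, 17, 27, 1, 32, 36, 37, 36]
Pivot position: 5

After partitioning with pivot 32, the array becomes [1, 8, 17, 27, 1, 32, 36, 37, 36]. The pivot is placed at index 5. All elements to the left of the pivot are <= 32, and all elements to the right are > 32.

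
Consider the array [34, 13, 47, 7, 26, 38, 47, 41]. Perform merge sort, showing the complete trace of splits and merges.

Merge sort trace:

Split: [34, 13, 47, 7, 26, 38, 47, 41] -> [34, 13, 47, 7] and [26, 38, 47, 41]
  Split: [34, 13, 47, 7] -> [34, 13] and [47, 7]
    Split: [34, 13] -> [34] and [13]
    Merge: [34] + [13] -> [13, 34]
    Split: [47, 7] -> [47] and [7]
    Merge: [47] + [7] -> [7, 47]
  Merge: [13, 34] + [7, 47] -> [7, 13, 34, 47]
  Split: [26, 38, 47, 41] -> [26, 38] and [47, 41]
    Split: [26, 38] -> [26] and [38]
    Merge: [26] + [38] -> [26, 38]
    Split: [47, 41] -> [47] and [41]
    Merge: [47] + [41] -> [41, 47]
  Merge: [26, 38] + [41, 47] -> [26, 38, 41, 47]
Merge: [7, 13, 34, 47] + [26, 38, 41, 47] -> [7, 13, 26, 34, 38, 41, 47, 47]

Final sorted array: [7, 13, 26, 34, 38, 41, 47, 47]

The merge sort proceeds by recursively splitting the array and merging sorted halves.
After all merges, the sorted array is [7, 13, 26, 34, 38, 41, 47, 47].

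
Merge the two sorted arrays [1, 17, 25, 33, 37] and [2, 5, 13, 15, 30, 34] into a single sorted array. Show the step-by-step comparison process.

Merging process:

Compare 1 vs 2: take 1 from left. Merged: [1]
Compare 17 vs 2: take 2 from right. Merged: [1, 2]
Compare 17 vs 5: take 5 from right. Merged: [1, 2, 5]
Compare 17 vs 13: take 13 from right. Merged: [1, 2, 5, 13]
Compare 17 vs 15: take 15 from right. Merged: [1, 2, 5, 13, 15]
Compare 17 vs 30: take 17 from left. Merged: [1, 2, 5, 13, 15, 17]
Compare 25 vs 30: take 25 from left. Merged: [1, 2, 5, 13, 15, 17, 25]
Compare 33 vs 30: take 30 from right. Merged: [1, 2, 5, 13, 15, 17, 25, 30]
Compare 33 vs 34: take 33 from left. Merged: [1, 2, 5, 13, 15, 17, 25, 30, 33]
Compare 37 vs 34: take 34 from right. Merged: [1, 2, 5, 13, 15, 17, 25, 30, 33, 34]
Append remaining from left: [37]. Merged: [1, 2, 5, 13, 15, 17, 25, 30, 33, 34, 37]

Final merged array: [1, 2, 5, 13, 15, 17, 25, 30, 33, 34, 37]
Total comparisons: 10

The merged array is [1, 2, 5, 13, 15, 17, 25, 30, 33, 34, 37], requiring 10 comparisons. The merge step runs in O(n) time where n is the total number of elements.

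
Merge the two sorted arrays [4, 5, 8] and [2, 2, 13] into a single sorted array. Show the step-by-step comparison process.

Merging process:

Compare 4 vs 2: take 2 from right. Merged: [2]
Compare 4 vs 2: take 2 from right. Merged: [2, 2]
Compare 4 vs 13: take 4 from left. Merged: [2, 2, 4]
Compare 5 vs 13: take 5 from left. Merged: [2, 2, 4, 5]
Compare 8 vs 13: take 8 from left. Merged: [2, 2, 4, 5, 8]
Append remaining from right: [13]. Merged: [2, 2, 4, 5, 8, 13]

Final merged array: [2, 2, 4, 5, 8, 13]
Total comparisons: 5

The merged array is [2, 2, 4, 5, 8, 13], requiring 5 comparisons. The merge step runs in O(n) time where n is the total number of elements.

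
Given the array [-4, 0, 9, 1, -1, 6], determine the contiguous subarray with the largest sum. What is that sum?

Using Kadane's algorithm on [-4, 0, 9, 1, -1, 6]:

Scanning through the array:
Position 1 (value 0): max_ending_here = 0, max_so_far = 0
Position 2 (value 9): max_ending_here = 9, max_so_far = 9
Position 3 (value 1): max_ending_here = 10, max_so_far = 10
Position 4 (value -1): max_ending_here = 9, max_so_far = 10
Position 5 (value 6): max_ending_here = 15, max_so_far = 15

Maximum subarray: [0, 9, 1, -1, 6]
Maximum sum: 15

The maximum subarray is [0, 9, 1, -1, 6] with sum 15. This subarray runs from index 1 to index 5.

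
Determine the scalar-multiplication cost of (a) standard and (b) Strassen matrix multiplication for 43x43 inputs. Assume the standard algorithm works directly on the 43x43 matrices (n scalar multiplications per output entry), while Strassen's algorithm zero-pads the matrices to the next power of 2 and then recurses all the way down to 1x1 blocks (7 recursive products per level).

Matrix multiplication for 43x43 matrices:

Strassen's algorithm requires power-of-2 dimensions. Pad 43x43 to 64x64 (next power of 2).

Standard algorithm: 43^3 = 79507 multiplications
Strassen's algorithm: 7^(log2(64)) = 7^6 = 117649 multiplications
Difference: 79507 - 117649 = -38142 (Strassen uses MORE here due to padding overhead — for small or just-over-power-of-2 n, padding can outweigh the per-level savings)

Standard: 79507 multiplications (43^3). Strassen: 117649 multiplications (7^6, after padding to 64x64). Strassen reduces 8 recursive multiplications to 7 at each level.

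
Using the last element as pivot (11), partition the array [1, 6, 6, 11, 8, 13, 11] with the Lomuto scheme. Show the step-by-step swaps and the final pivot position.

Lomuto partition with pivot = 11:

Initial array: [1, 6, 6, 11, 8, 13, 11]

arr[0]=1 <= 11: swap with position 0, array becomes [1, 6, 6, 11, 8, 13, 11]
arr[1]=6 <= 11: swap with position 1, array becomes [1, 6, 6, 11, 8, 13, 11]
arr[2]=6 <= 11: swap with position 2, array becomes [1, 6, 6, 11, 8, 13, 11]
arr[3]=11 <= 11: swap with position 3, array becomes [1, 6, 6, 11, 8, 13, 11]
arr[4]=8 <= 11: swap with position 4, array becomes [1, 6, 6, 11, 8, 13, 11]
arr[5]=13 > 11: no swap

Place pivot at position 5: [1, 6, 6, 11, 8, 11, 13]
Pivot position: 5

After partitioning with pivot 11, the array becomes [1, 6, 6, 11, 8, 11, 13]. The pivot is placed at index 5. All elements to the left of the pivot are <= 11, and all elements to the right are > 11.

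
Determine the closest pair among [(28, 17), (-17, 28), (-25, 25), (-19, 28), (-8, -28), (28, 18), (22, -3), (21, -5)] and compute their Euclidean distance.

Computing all pairwise distances among 8 points:

d((28, 17), (-17, 28)) = 46.3249
d((28, 17), (-25, 25)) = 53.6004
d((28, 17), (-19, 28)) = 48.2701
d((28, 17), (-8, -28)) = 57.6281
d((28, 17), (28, 18)) = 1.0 <-- minimum
d((28, 17), (22, -3)) = 20.8806
d((28, 17), (21, -5)) = 23.0868
d((-17, 28), (-25, 25)) = 8.544
d((-17, 28), (-19, 28)) = 2.0
d((-17, 28), (-8, -28)) = 56.7186
d((-17, 28), (28, 18)) = 46.0977
d((-17, 28), (22, -3)) = 49.8197
d((-17, 28), (21, -5)) = 50.3289
d((-25, 25), (-19, 28)) = 6.7082
d((-25, 25), (-8, -28)) = 55.6597
d((-25, 25), (28, 18)) = 53.4603
d((-25, 25), (22, -3)) = 54.7083
d((-25, 25), (21, -5)) = 54.9181
d((-19, 28), (-8, -28)) = 57.0701
d((-19, 28), (28, 18)) = 48.0521
d((-19, 28), (22, -3)) = 51.4004
d((-19, 28), (21, -5)) = 51.8556
d((-8, -28), (28, 18)) = 58.4123
d((-8, -28), (22, -3)) = 39.0512
d((-8, -28), (21, -5)) = 37.0135
d((28, 18), (22, -3)) = 21.8403
d((28, 18), (21, -5)) = 24.0416
d((22, -3), (21, -5)) = 2.2361

Closest pair: (28, 17) and (28, 18) with distance 1.0

The closest pair is (28, 17) and (28, 18) with Euclidean distance 1.0. For 8 points, brute-force pairwise comparison is shown above. For large n, the divide-and-conquer algorithm (sort by x, recurse on halves, check the dividing strip) achieves O(n log n).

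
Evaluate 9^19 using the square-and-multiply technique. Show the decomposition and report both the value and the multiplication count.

Computing 9^19 by squaring (build up from 9^1; each line after the first costs one multiplication):

9^1 = 9
9^2 = (9^1)^2 = 9^2 = 81
9^4 = (9^2)^2 = 81^2 = 6561
9^8 = (9^4)^2 = 6561^2 = 43046721
9^9 = 9 * 9^8 = 9 * 43046721 = 387420489
9^18 = (9^9)^2 = 387420489^2 = 150094635296999121
9^19 = 9 * 9^18 = 9 * 150094635296999121 = 1350851717672992089

Result: 1350851717672992089
Multiplications needed: 6 (6 lines after 9^1)

9^19 = 1350851717672992089. Using exponentiation by squaring, this requires 6 multiplications. The key idea: if the exponent is even, square the half-power; if odd, multiply by the base once.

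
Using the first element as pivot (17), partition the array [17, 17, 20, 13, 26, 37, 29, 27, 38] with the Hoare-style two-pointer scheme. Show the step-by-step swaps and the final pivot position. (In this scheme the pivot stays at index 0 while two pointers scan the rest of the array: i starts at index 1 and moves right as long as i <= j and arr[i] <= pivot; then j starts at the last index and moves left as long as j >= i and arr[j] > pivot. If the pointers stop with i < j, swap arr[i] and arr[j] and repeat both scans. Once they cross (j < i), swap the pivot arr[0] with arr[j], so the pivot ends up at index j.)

Hoare-style two-pointer partition with pivot = 17:

Initial array: [17, 17, 20, 13, 26, 37, 29, 27, 38]

Pointers start at i = 1, j = 8.
i stops at index 2 (arr[2]=20 > 17), j stops at index 3 (arr[3]=13 <= 17): swap arr[2] and arr[3], array becomes [17, 17, 13, 20, 26, 37, 29, 27, 38]
i ends at 3, j ends at 2: the pointers have crossed (j < i), so scanning stops.

Swap pivot arr[0] with arr[2] to place pivot at position 2: [13, 17, 17, 20, 26, 37, 29, 27, 38]
Pivot position: 2

After partitioning with pivot 17, the array becomes [13, 17, 17, 20, 26, 37, 29, 27, 38]. The pivot is placed at index 2. All elements to the left of the pivot are <= 17, and all elements to the right are > 17.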